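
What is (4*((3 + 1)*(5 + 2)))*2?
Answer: 224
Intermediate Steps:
(4*((3 + 1)*(5 + 2)))*2 = (4*(4*7))*2 = (4*28)*2 = 112*2 = 224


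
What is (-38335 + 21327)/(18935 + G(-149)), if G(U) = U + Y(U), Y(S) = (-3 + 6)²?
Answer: -17008/18795 ≈ -0.90492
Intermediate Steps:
Y(S) = 9 (Y(S) = 3² = 9)
G(U) = 9 + U (G(U) = U + 9 = 9 + U)
(-38335 + 21327)/(18935 + G(-149)) = (-38335 + 21327)/(18935 + (9 - 149)) = -17008/(18935 - 140) = -17008/18795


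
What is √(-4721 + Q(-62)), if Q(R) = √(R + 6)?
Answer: √(-4721 + 2*I*√14) ≈ 0.0545 + 68.71*I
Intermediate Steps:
Q(R) = √(6 + R)
√(-4721 + Q(-62)) = √(-4721 + √(6 - 62)) = √(-4721 + √(-56)) = √(-4721 + 2*I*√14)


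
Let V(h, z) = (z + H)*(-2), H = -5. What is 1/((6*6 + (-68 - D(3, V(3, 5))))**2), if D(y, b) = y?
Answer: 1/1225 ≈ 0.00081633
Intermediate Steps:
V(h, z) = 10 - 2*z (V(h, z) = (z - 5)*(-2) = (-5 + z)*(-2) = 10 - 2*z)
1/((6*6 + (-68 - D(3, V(3, 5))))**2) = 1/((6*6 + (-68 - 1*3))**2) = 1/((36 + (-68 - 3))**2) = 1/((36 - 71)**2) = 1/((-35)**2) = 1/1225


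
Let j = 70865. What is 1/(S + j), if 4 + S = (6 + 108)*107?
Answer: 1/83059 ≈ 1.2040e-5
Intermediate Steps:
S = 12194 (S = -4 + (6 + 108)*107 = -4 + 114*107 = -4 + 12198 = 12194)
1/(S + j) = 1/(12194 + 70865) = 1/83059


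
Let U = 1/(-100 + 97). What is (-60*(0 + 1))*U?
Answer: 20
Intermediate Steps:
U = -⅓ (U = 1/(-3) = -⅓ ≈ -0.33333)
(-60*(0 + 1))*U = -60*(0 + 1)*(-⅓) = -60*(-⅓) = 20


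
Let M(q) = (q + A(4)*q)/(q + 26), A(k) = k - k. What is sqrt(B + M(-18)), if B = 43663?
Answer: sqrt(174643)/2 ≈ 208.95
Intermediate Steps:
A(k) = 0
M(q) = q/(26 + q) (M(q) = (q + 0*q)/(q + 26) = (q + 0)/(26 + q) = q/(26 + q))
sqrt(B + M(-18)) = sqrt(43663 - 18/(26 - 18)) = sqrt(43663 - 18/8) = sqrt(43663 - 18*1/8) = sqrt(43663 - 9/4) = sqrt(174643/4) = sqrt(174643)/2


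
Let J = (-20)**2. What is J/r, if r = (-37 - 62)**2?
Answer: 400/9801 ≈ 0.040812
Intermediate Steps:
J = 400
r = 9801 (r = (-99)**2 = 9801)
J/r = 400/9801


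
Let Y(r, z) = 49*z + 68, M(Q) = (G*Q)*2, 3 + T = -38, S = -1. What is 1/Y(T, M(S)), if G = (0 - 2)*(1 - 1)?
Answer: 1/68 ≈ 0.014706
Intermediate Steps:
G = 0 (G = -2*0 = 0)
T = -41 (T = -3 - 38 = -41)
M(Q) = 0 (M(Q) = (0*Q)*2 = 0*2 = 0)
Y(r, z) = 68 + 49*z
1/Y(T, M(S)) = 1/(68 + 49*0) = 1/(68 + 0) = 1/68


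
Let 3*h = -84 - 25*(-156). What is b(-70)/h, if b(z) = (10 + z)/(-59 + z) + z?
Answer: -1495/27348 ≈ -0.054666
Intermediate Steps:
b(z) = z + (10 + z)/(-59 + z) (b(z) = (10 + z)/(-59 + z) + z = z + (10 + z)/(-59 + z))
h = 1272 (h = (-84 - 25*(-156))/3 = (-84 + 3900)/3 = (⅓)*3816 = 1272)
b(-70)/h = ((10 + (-70)² - 58*(-70))/(-59 - 70))/1272 = ((10 + 4900 + 4060)/(-129))*(1/1272) = -1/129*8970*(1/1272) = -2990/43*1/1272 = -1495/27348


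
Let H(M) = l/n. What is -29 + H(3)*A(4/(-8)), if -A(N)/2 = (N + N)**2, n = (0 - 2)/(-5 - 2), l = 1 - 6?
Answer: 6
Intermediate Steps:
l = -5
n = 2/7 (n = -2/(-7) = -2*(-1/7) = 2/7 ≈ 0.28571)
H(M) = -35/2 (H(M) = -5/2/7 = -5*7/2 = -35/2)
A(N) = -8*N**2 (A(N) = -2*(N + N)**2 = -2*4*N**2 = -8*N**2)
-29 + H(3)*A(4/(-8)) = -29 - (-140)*(4/(-8))**2 = -29 - (-140)*(4*(-1/8))**2 = -29 - (-140)*(-1/2)**2 = -29 - (-140)/4 = -29 - 35/2*(-2) = -29 + 35 = 6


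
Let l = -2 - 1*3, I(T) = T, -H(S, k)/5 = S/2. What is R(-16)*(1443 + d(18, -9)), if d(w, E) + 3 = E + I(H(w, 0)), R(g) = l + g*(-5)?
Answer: 103950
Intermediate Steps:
H(S, k) = -5*S/2
l = -5 (l = -2 - 3 = -5)
R(g) = -5 - 5*g (R(g) = -5 + g*(-5) = -5 - 5*g)
d(w, E) = -3 + E - 5*w/2 (d(w, E) = -3 + (E - 5*w/2) = -3 + E - 5*w/2)
R(-16)*(1443 + d(18, -9)) = (-5 - 5*(-16))*(1443 + (-3 - 9 - 5/2*18)) = (-5 + 80)*(1443 + (-3 - 9 - 45)) = 75*(1443 - 57) = 75*1386 = 103950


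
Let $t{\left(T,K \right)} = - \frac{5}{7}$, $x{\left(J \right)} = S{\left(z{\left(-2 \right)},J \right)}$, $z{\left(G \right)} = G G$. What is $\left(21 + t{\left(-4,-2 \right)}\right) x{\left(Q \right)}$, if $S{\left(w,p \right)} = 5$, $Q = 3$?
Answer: $\frac{710}{7} \approx 101.43$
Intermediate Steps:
$z{\left(G \right)} = G^{2}$
$x{\left(J \right)} = 5$
$t{\left(T,K \right)} = - \frac{5}{7}$ ($t{\left(T,K \right)} = \left(-5\right) \frac{1}{7} = - \frac{5}{7}$)
$\left(21 + t{\left(-4,-2 \right)}\right) x{\left(Q \right)} = \left(21 - \frac{5}{7}\right) 5 = \frac{142}{7} \cdot 5 = \frac{710}{7}$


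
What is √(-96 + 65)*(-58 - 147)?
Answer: -205*I*√31 ≈ -1141.4*I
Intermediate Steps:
√(-96 + 65)*(-58 - 147) = √(-31)*(-205) = (I*√31)*(-205) = -205*I*√31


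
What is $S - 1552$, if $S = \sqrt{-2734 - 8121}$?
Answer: $-1552 + i \sqrt{10855} \approx -1552.0 + 104.19 i$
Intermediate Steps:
$S = i \sqrt{10855}$ ($S = \sqrt{-10855} = i \sqrt{10855} \approx 104.19 i$)
$S - 1552 = i \sqrt{10855} - 1552 = -1552 + i \sqrt{10855}$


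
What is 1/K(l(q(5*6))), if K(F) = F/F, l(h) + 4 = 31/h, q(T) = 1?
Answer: 1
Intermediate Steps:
l(h) = -4 + 31/h
K(F) = 1
1/K(l(q(5*6))) = 1/1 = 1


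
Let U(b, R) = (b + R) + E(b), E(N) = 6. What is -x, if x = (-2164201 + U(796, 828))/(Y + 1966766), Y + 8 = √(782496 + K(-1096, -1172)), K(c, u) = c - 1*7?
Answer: 4253253814818/3868136249171 - 2162571*√781393/3868136249171 ≈ 1.0991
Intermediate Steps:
K(c, u) = -7 + c (K(c, u) = c - 7 = -7 + c)
Y = -8 + √781393 (Y = -8 + √(782496 + (-7 - 1096)) = -8 + √(782496 - 1103) = -8 + √781393 ≈ 875.96)
U(b, R) = 6 + R + b (U(b, R) = (b + R) + 6 = (R + b) + 6 = 6 + R + b)
x = -2162571/(1966758 + √781393) (x = (-2164201 + (6 + 828 + 796))/((-8 + √781393) + 1966766) = (-2164201 + 1630)/(1966758 + √781393) = -2162571/(1966758 + √781393) ≈ -1.0991)
-x = -(-4253253814818/3868136249171 + 2162571*√781393/3868136249171) = 4253253814818/3868136249171 - 2162571*√781393/3868136249171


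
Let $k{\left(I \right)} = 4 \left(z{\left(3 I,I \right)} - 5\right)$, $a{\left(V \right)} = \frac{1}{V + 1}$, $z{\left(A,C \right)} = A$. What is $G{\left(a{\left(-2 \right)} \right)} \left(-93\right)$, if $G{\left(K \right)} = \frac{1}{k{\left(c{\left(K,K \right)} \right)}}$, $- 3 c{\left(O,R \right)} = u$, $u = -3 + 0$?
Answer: $\frac{93}{8} \approx 11.625$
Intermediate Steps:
$u = -3$
$c{\left(O,R \right)} = 1$ ($c{\left(O,R \right)} = \left(- \frac{1}{3}\right) \left(-3\right) = 1$)
$a{\left(V \right)} = \frac{1}{1 + V}$
$k{\left(I \right)} = -20 + 12 I$ ($k{\left(I \right)} = 4 \left(3 I - 5\right) = 4 \left(-5 + 3 I\right) = -20 + 12 I$)
$G{\left(K \right)} = - \frac{1}{8}$ ($G{\left(K \right)} = \frac{1}{-20 + 12 \cdot 1} = \frac{1}{-20 + 12} = \frac{1}{-8} = - \frac{1}{8}$)
$G{\left(a{\left(-2 \right)} \right)} \left(-93\right) = \left(- \frac{1}{8}\right) \left(-93\right) = \frac{93}{8}$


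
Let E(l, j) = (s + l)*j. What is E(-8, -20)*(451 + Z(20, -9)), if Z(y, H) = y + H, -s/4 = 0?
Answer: 73920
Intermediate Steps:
s = 0 (s = -4*0 = 0)
Z(y, H) = H + y
E(l, j) = j*l (E(l, j) = (0 + l)*j = l*j = j*l)
E(-8, -20)*(451 + Z(20, -9)) = (-20*(-8))*(451 + (-9 + 20)) = 160*(451 + 11) = 160*462 = 73920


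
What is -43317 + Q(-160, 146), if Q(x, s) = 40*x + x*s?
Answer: -73077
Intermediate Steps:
Q(x, s) = 40*x + s*x
-43317 + Q(-160, 146) = -43317 - 160*(40 + 146) = -43317 - 160*186 = -43317 - 29760 = -73077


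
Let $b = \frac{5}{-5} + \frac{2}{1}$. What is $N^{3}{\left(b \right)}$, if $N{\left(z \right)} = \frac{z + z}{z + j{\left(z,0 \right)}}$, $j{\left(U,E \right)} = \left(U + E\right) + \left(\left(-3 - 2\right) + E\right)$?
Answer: $- \frac{8}{27} \approx -0.2963$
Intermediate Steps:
$j{\left(U,E \right)} = -5 + U + 2 E$ ($j{\left(U,E \right)} = \left(E + U\right) + \left(-5 + E\right) = -5 + U + 2 E$)
$b = 1$ ($b = 5 \left(- \frac{1}{5}\right) + 2 \cdot 1 = -1 + 2 = 1$)
$N{\left(z \right)} = \frac{2 z}{-5 + 2 z}$ ($N{\left(z \right)} = \frac{z + z}{z + \left(-5 + z + 2 \cdot 0\right)} = \frac{2 z}{z + \left(-5 + z + 0\right)} = \frac{2 z}{z + \left(-5 + z\right)} = \frac{2 z}{-5 + 2 z}$)
$N^{3}{\left(b \right)} = \left(2 \cdot 1 \frac{1}{-5 + 2 \cdot 1}\right)^{3} = \left(2 \cdot 1 \frac{1}{-5 + 2}\right)^{3} = \left(2 \cdot 1 \frac{1}{-3}\right)^{3} = \left(2 \cdot 1 \left(- \frac{1}{3}\right)\right)^{3} = \left(- \frac{2}{3}\right)^{3} = - \frac{8}{27}$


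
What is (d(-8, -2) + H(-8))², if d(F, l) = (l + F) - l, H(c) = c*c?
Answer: 3136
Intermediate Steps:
H(c) = c²
d(F, l) = F (d(F, l) = (F + l) - l = F)
(d(-8, -2) + H(-8))² = (-8 + (-8)²)² = (-8 + 64)² = 56² = 3136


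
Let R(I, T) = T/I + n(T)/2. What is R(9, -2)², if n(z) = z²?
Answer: 256/81 ≈ 3.1605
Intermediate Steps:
R(I, T) = T²/2 + T/I (R(I, T) = T/I + T²/2 = T²/2 + T/I)
R(9, -2)² = ((½)*(-2)² - 2/9)² = ((½)*4 - 2*⅑)² = (2 - 2/9)² = (16/9)² = 256/81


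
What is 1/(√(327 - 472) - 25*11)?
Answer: -55/15154 - I*√145/75770 ≈ -0.0036294 - 0.00015892*I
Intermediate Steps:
1/(√(327 - 472) - 25*11) = 1/(√(-145) - 275) = 1/(I*√145 - 275) = 1/(-275 + I*√145)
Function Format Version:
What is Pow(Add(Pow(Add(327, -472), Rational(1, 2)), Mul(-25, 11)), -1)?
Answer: Add(Rational(-55, 15154), Mul(Rational(-1, 75770), I, Pow(145, Rational(1, 2)))) ≈ Add(-0.0036294, Mul(-0.00015892, I))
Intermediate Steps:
Pow(Add(Pow(Add(327, -472), Rational(1, 2)), Mul(-25, 11)), -1) = Pow(Add(Pow(-145, Rational(1, 2)), -275), -1) = Pow(Add(Mul(I, Pow(145, Rational(1, 2))), -275), -1) = Pow(Add(-275, Mul(I, Pow(145, Rational(1, 2)))), -1)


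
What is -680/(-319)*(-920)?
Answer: -625600/319 ≈ -1961.1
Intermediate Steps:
-680/(-319)*(-920) = -680*(-1/319)*(-920) = (680/319)*(-920) = -625600/319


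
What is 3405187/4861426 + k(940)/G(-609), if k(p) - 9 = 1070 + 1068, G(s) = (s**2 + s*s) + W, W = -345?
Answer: 2535101011601/3604343880642 ≈ 0.70335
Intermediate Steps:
G(s) = -345 + 2*s**2 (G(s) = (s**2 + s*s) - 345 = (s**2 + s**2) - 345 = 2*s**2 - 345 = -345 + 2*s**2)
k(p) = 2147 (k(p) = 9 + (1070 + 1068) = 9 + 2138 = 2147)
3405187/4861426 + k(940)/G(-609) = 3405187/4861426 + 2147/(-345 + 2*(-609)**2) = 3405187*(1/4861426) + 2147/(-345 + 2*370881) = 3405187/4861426 + 2147/(-345 + 741762) = 3405187/4861426 + 2147/741417 = 2535101011601/3604343880642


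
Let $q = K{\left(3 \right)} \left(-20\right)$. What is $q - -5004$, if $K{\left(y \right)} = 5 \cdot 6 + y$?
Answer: $4344$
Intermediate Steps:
$K{\left(y \right)} = 30 + y$
$q = -660$ ($q = \left(30 + 3\right) \left(-20\right) = 33 \left(-20\right) = -660$)
$q - -5004 = -660 - -5004 = -660 + 5004 = 4344$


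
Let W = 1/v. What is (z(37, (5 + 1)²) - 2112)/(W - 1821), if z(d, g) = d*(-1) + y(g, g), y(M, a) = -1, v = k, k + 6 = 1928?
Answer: 4132300/3499961 ≈ 1.1807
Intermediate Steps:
k = 1922 (k = -6 + 1928 = 1922)
v = 1922
W = 1/1922 ≈ 0.00052029
z(d, g) = -1 - d (z(d, g) = d*(-1) - 1 = -d - 1 = -1 - d)
(z(37, (5 + 1)²) - 2112)/(W - 1821) = ((-1 - 1*37) - 2112)/(1/1922 - 1821) = ((-1 - 37) - 2112)/(-3499961/1922) = (-38 - 2112)*(-1922/3499961) = -2150*(-1922/3499961) = 4132300/3499961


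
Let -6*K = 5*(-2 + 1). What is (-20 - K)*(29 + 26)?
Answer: -6875/6 ≈ -1145.8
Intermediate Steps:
K = ⅚ (K = -5*(-2 + 1)/6 = -5*(-1)/6 = -⅙*(-5) = ⅚ ≈ 0.83333)
(-20 - K)*(29 + 26) = (-20 - 1*⅚)*(29 + 26) = (-20 - ⅚)*55 = -125/6*55 = -6875/6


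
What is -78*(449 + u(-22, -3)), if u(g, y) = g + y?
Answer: -33072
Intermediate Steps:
-78*(449 + u(-22, -3)) = -78*(449 + (-22 - 3)) = -78*(449 - 25) = -78*424 = -33072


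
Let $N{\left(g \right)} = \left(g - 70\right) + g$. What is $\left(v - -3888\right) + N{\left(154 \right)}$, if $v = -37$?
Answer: $4089$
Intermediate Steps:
$N{\left(g \right)} = -70 + 2 g$ ($N{\left(g \right)} = \left(-70 + g\right) + g = -70 + 2 g$)
$\left(v - -3888\right) + N{\left(154 \right)} = \left(-37 - -3888\right) + \left(-70 + 2 \cdot 154\right) = \left(-37 + 3888\right) + \left(-70 + 308\right) = 3851 + 238 = 4089$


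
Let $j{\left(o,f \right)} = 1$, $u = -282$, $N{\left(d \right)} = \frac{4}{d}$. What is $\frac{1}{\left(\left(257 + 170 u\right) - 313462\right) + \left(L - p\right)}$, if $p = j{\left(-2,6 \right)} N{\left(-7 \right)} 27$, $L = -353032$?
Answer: $- \frac{7}{4999131} \approx -1.4002 \cdot 10^{-6}$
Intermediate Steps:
$p = - \frac{108}{7}$ ($p = 1 \frac{4}{-7} \cdot 27 = 1 \cdot 4 \left(- \frac{1}{7}\right) 27 = 1 \left(- \frac{4}{7}\right) 27 = \left(- \frac{4}{7}\right) 27 = - \frac{108}{7} \approx -15.429$)
$\frac{1}{\left(\left(257 + 170 u\right) - 313462\right) + \left(L - p\right)} = \frac{1}{\left(\left(257 + 170 \left(-282\right)\right) - 313462\right) - \frac{2471116}{7}} = \frac{1}{\left(\left(257 - 47940\right) - 313462\right) + \left(-353032 + \frac{108}{7}\right)} = \frac{1}{\left(-47683 - 313462\right) - \frac{2471116}{7}} = \frac{1}{-361145 - \frac{2471116}{7}} = \frac{1}{- \frac{4999131}{7}} = - \frac{7}{4999131}$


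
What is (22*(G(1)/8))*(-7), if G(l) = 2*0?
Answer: 0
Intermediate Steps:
G(l) = 0
(22*(G(1)/8))*(-7) = (22*(0/8))*(-7) = (22*(0*(⅛)))*(-7) = (22*0)*(-7) = 0*(-7) = 0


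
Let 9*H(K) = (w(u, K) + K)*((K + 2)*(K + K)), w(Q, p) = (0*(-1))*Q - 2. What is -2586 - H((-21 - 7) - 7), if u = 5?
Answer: 20732/3 ≈ 6910.7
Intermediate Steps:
w(Q, p) = -2 (w(Q, p) = 0*Q - 2 = 0 - 2 = -2)
H(K) = 2*K*(-2 + K)*(2 + K)/9 (H(K) = ((-2 + K)*((K + 2)*(K + K)))/9 = ((-2 + K)*((2 + K)*(2*K)))/9 = ((-2 + K)*(2*K*(2 + K)))/9 = (2*K*(-2 + K)*(2 + K))/9 = 2*K*(-2 + K)*(2 + K)/9)
-2586 - H((-21 - 7) - 7) = -2586 - 2*((-21 - 7) - 7)*(-4 + ((-21 - 7) - 7)**2)/9 = -2586 - 2*(-28 - 7)*(-4 + (-28 - 7)**2)/9 = -2586 - 2*(-35)*(-4 + (-35)**2)/9 = -2586 - 2*(-35)*(-4 + 1225)/9 = -2586 - 2*(-35)*1221/9 = -2586 - 1*(-28490/3) = -2586 + 28490/3 = 20732/3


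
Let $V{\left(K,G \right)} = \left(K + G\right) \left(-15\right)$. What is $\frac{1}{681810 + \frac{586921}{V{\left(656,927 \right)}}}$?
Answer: $\frac{23745}{16188991529} \approx 1.4667 \cdot 10^{-6}$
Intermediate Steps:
$V{\left(K,G \right)} = - 15 G - 15 K$ ($V{\left(K,G \right)} = \left(G + K\right) \left(-15\right) = - 15 G - 15 K$)
$\frac{1}{681810 + \frac{586921}{V{\left(656,927 \right)}}} = \frac{1}{681810 + \frac{586921}{\left(-15\right) 927 - 9840}} = \frac{1}{681810 + \frac{586921}{-13905 - 9840}} = \frac{1}{681810 + \frac{586921}{-23745}} = \frac{1}{681810 + 586921 \left(- \frac{1}{23745}\right)} = \frac{1}{681810 - \frac{586921}{23745}} = \frac{1}{\frac{16188991529}{23745}} = \frac{23745}{16188991529}$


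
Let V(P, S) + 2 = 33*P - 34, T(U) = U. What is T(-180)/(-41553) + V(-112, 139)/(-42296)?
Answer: 14531/156978 ≈ 0.092567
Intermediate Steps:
V(P, S) = -36 + 33*P (V(P, S) = -2 + (33*P - 34) = -2 + (-34 + 33*P) = -36 + 33*P)
T(-180)/(-41553) + V(-112, 139)/(-42296) = -180/(-41553) + (-36 + 33*(-112))/(-42296) = -180*(-1/41553) + (-36 - 3696)*(-1/42296) = 20/4617 - 3732*(-1/42296) = 20/4617 + 3/34 = 14531/156978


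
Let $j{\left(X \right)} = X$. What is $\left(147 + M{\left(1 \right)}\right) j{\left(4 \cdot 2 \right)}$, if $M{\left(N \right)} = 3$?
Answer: $1200$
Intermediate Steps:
$\left(147 + M{\left(1 \right)}\right) j{\left(4 \cdot 2 \right)} = \left(147 + 3\right) 4 \cdot 2 = 150 \cdot 8 = 1200$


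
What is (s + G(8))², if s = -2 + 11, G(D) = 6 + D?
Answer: 529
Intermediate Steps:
s = 9
(s + G(8))² = (9 + (6 + 8))² = (9 + 14)² = 23² = 529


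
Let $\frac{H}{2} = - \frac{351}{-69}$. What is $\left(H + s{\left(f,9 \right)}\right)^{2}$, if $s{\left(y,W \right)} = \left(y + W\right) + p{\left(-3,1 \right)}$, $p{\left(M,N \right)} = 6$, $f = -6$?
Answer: $\frac{194481}{529} \approx 367.64$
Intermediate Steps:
$H = \frac{234}{23}$ ($H = 2 \left(- \frac{351}{-69}\right) = 2 \left(\left(-351\right) \left(- \frac{1}{69}\right)\right) = 2 \cdot \frac{117}{23} = \frac{234}{23} \approx 10.174$)
$s{\left(y,W \right)} = 6 + W + y$ ($s{\left(y,W \right)} = \left(y + W\right) + 6 = \left(W + y\right) + 6 = 6 + W + y$)
$\left(H + s{\left(f,9 \right)}\right)^{2} = \left(\frac{234}{23} + \left(6 + 9 - 6\right)\right)^{2} = \left(\frac{234}{23} + 9\right)^{2} = \left(\frac{441}{23}\right)^{2} = \frac{194481}{529}$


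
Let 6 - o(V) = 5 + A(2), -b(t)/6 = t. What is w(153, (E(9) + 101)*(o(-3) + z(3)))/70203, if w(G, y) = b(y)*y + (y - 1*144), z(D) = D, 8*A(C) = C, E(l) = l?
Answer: -340223/23401 ≈ -14.539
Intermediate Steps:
b(t) = -6*t
A(C) = C/8
o(V) = 3/4 (o(V) = 6 - (5 + (1/8)*2) = 6 - (5 + 1/4) = 6 - 1*21/4 = 6 - 21/4 = 3/4)
w(G, y) = -144 + y - 6*y**2 (w(G, y) = (-6*y)*y + (y - 1*144) = -6*y**2 + (y - 144) = -6*y**2 + (-144 + y) = -144 + y - 6*y**2)
w(153, (E(9) + 101)*(o(-3) + z(3)))/70203 = (-144 + (9 + 101)*(3/4 + 3) - 6*(9 + 101)**2*(3/4 + 3)**2)/70203 = (-144 + 110*(15/4) - 6*(110*(15/4))**2)*(1/70203) = (-144 + 825/2 - 6*(825/2)**2)*(1/70203) = (-144 + 825/2 - 6*680625/4)*(1/70203) = (-144 + 825/2 - 2041875/2)*(1/70203) = -1020669*1/70203 = -340223/23401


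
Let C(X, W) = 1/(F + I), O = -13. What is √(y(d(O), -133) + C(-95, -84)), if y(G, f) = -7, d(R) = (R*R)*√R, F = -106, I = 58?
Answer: I*√1011/12 ≈ 2.6497*I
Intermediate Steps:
d(R) = R^(5/2) (d(R) = R²*√R = R^(5/2))
C(X, W) = -1/48 (C(X, W) = 1/(-106 + 58) = 1/(-48) = -1/48)
√(y(d(O), -133) + C(-95, -84)) = √(-7 - 1/48) = √(-337/48) = I*√1011/12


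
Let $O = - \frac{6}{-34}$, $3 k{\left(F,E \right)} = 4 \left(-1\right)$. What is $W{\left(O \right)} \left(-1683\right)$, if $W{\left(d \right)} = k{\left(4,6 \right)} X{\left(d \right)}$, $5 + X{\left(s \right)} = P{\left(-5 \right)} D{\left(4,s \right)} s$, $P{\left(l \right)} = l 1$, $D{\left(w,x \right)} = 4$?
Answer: $-19140$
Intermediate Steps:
$P{\left(l \right)} = l$
$k{\left(F,E \right)} = - \frac{4}{3}$ ($k{\left(F,E \right)} = \frac{4 \left(-1\right)}{3} = \frac{1}{3} \left(-4\right) = - \frac{4}{3}$)
$O = \frac{3}{17}$ ($O = \left(-6\right) \left(- \frac{1}{34}\right) = \frac{3}{17} \approx 0.17647$)
$X{\left(s \right)} = -5 - 20 s$ ($X{\left(s \right)} = -5 + \left(-5\right) 4 s = -5 - 20 s$)
$W{\left(d \right)} = \frac{20}{3} + \frac{80 d}{3}$ ($W{\left(d \right)} = - \frac{4 \left(-5 - 20 d\right)}{3} = \frac{20}{3} + \frac{80 d}{3}$)
$W{\left(O \right)} \left(-1683\right) = \left(\frac{20}{3} + \frac{80}{3} \cdot \frac{3}{17}\right) \left(-1683\right) = \left(\frac{20}{3} + \frac{80}{17}\right) \left(-1683\right) = \frac{580}{51} \left(-1683\right) = -19140$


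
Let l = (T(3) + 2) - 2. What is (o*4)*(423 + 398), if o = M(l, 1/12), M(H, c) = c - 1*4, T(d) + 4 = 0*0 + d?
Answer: -38587/3 ≈ -12862.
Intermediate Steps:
T(d) = -4 + d (T(d) = -4 + (0*0 + d) = -4 + (0 + d) = -4 + d)
l = -1 (l = ((-4 + 3) + 2) - 2 = (-1 + 2) - 2 = 1 - 2 = -1)
M(H, c) = -4 + c (M(H, c) = c - 4 = -4 + c)
o = -47/12 (o = -4 + 1/12 = -47/12 ≈ -3.9167)
(o*4)*(423 + 398) = (-47/12*4)*(423 + 398) = -47/3*821 = -38587/3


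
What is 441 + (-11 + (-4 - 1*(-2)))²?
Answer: 610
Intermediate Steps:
441 + (-11 + (-4 - 1*(-2)))² = 441 + (-11 + (-4 + 2))² = 441 + (-11 - 2)² = 441 + (-13)² = 441 + 169 = 610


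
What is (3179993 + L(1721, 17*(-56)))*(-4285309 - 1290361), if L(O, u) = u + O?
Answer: -17734879260540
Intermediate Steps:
L(O, u) = O + u
(3179993 + L(1721, 17*(-56)))*(-4285309 - 1290361) = (3179993 + (1721 + 17*(-56)))*(-4285309 - 1290361) = (3179993 + (1721 - 952))*(-5575670) = (3179993 + 769)*(-5575670) = 3180762*(-5575670) = -17734879260540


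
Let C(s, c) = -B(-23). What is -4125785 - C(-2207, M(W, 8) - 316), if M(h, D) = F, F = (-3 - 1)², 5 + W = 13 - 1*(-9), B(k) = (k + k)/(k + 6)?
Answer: -70138299/17 ≈ -4.1258e+6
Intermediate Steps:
B(k) = 2*k/(6 + k) (B(k) = (2*k)/(6 + k) = 2*k/(6 + k))
W = 17 (W = -5 + (13 - 1*(-9)) = -5 + (13 + 9) = -5 + 22 = 17)
F = 16 (F = (-4)² = 16)
M(h, D) = 16
C(s, c) = -46/17 (C(s, c) = -2*(-23)/(6 - 23) = -2*(-23)/(-17) = -2*(-23)*(-1)/17 = -1*46/17 = -46/17)
-4125785 - C(-2207, M(W, 8) - 316) = -4125785 - 1*(-46/17) = -4125785 + 46/17 = -70138299/17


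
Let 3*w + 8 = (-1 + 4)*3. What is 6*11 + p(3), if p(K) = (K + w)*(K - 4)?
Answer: 188/3 ≈ 62.667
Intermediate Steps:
w = 1/3 (w = -8/3 + ((-1 + 4)*3)/3 = -8/3 + (3*3)/3 = -8/3 + (1/3)*9 = -8/3 + 3 = 1/3 ≈ 0.33333)
p(K) = (-4 + K)*(1/3 + K) (p(K) = (K + 1/3)*(K - 4) = (1/3 + K)*(-4 + K) = (-4 + K)*(1/3 + K))
6*11 + p(3) = 6*11 + (-4/3 + 3**2 - 11/3*3) = 66 + (-4/3 + 9 - 11) = 66 - 10/3 = 188/3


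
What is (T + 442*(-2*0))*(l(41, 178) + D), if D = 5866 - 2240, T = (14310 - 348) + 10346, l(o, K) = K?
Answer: 92467632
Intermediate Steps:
T = 24308 (T = 13962 + 10346 = 24308)
D = 3626
(T + 442*(-2*0))*(l(41, 178) + D) = (24308 + 442*(-2*0))*(178 + 3626) = (24308 + 442*0)*3804 = (24308 + 0)*3804 = 24308*3804 = 92467632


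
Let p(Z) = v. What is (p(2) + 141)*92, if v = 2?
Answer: 13156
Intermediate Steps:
p(Z) = 2
(p(2) + 141)*92 = (2 + 141)*92 = 143*92 = 13156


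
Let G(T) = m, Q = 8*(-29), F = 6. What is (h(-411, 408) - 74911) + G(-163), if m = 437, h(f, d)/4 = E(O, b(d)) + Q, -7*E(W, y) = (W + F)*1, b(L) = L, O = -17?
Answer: -527770/7 ≈ -75396.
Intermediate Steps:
E(W, y) = -6/7 - W/7 (E(W, y) = -(W + 6)/7 = -(6 + W)/7 = -6/7 - W/7)
Q = -232
h(f, d) = -6452/7 (h(f, d) = 4*((-6/7 - 1/7*(-17)) - 232) = 4*((-6/7 + 17/7) - 232) = 4*(11/7 - 232) = 4*(-1613/7) = -6452/7)
G(T) = 437
(h(-411, 408) - 74911) + G(-163) = (-6452/7 - 74911) + 437 = -530829/7 + 437 = -527770/7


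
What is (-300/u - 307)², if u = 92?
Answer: 50922496/529 ≈ 96262.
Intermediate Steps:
(-300/u - 307)² = (-300/92 - 307)² = (-300*1/92 - 307)² = (-75/23 - 307)² = (-7136/23)² = 50922496/529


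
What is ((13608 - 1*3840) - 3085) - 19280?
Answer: -12597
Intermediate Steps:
((13608 - 1*3840) - 3085) - 19280 = ((13608 - 3840) - 3085) - 19280 = (9768 - 3085) - 19280 = 6683 - 19280 = -12597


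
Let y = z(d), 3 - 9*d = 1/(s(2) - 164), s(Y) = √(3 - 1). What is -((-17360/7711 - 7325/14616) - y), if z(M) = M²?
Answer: 25014666362207563/8734001495062536 + 40423*√2/14646566529 ≈ 2.8641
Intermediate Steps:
s(Y) = √2
d = ⅓ - 1/(9*(-164 + √2)) (d = ⅓ - 1/(9*(√2 - 164)) = ⅓ - 1/(9*(-164 + √2)) ≈ 0.33402)
y = (40423/121023 + √2/242046)² ≈ 0.11157
-((-17360/7711 - 7325/14616) - y) = -((-17360/7711 - 7325/14616) - (1089345953/9764377686 + 40423*√2/14646566529)) = -((-17360*1/7711 - 7325*1/14616) + (-1089345953/9764377686 - 40423*√2/14646566529)) = -((-17360/7711 - 7325/14616) + (-1089345953/9764377686 - 40423*√2/14646566529)) = -(-310216835/112703976 + (-1089345953/9764377686 - 40423*√2/14646566529)) = -(-25014666362207563/8734001495062536 - 40423*√2/14646566529) = 25014666362207563/8734001495062536 + 40423*√2/14646566529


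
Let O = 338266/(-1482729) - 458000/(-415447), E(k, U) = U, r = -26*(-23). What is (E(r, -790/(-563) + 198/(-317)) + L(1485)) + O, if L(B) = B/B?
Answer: 291650580867684659/109937299838914473 ≈ 2.6529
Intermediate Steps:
r = 598
L(B) = 1
O = 538558287098/615995314863 (O = 338266*(-1/1482729) - 458000*(-1/415447) = -338266/1482729 + 458000/415447 = 538558287098/615995314863 ≈ 0.87429)
(E(r, -790/(-563) + 198/(-317)) + L(1485)) + O = ((-790/(-563) + 198/(-317)) + 1) + 538558287098/615995314863 = ((-790*(-1/563) + 198*(-1/317)) + 1) + 538558287098/615995314863 = ((790/563 - 198/317) + 1) + 538558287098/615995314863 = (138956/178471 + 1) + 538558287098/615995314863 = 317427/178471 + 538558287098/615995314863 = 291650580867684659/109937299838914473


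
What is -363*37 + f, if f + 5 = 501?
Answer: -12935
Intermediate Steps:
f = 496 (f = -5 + 501 = 496)
-363*37 + f = -363*37 + 496 = -13431 + 496 = -12935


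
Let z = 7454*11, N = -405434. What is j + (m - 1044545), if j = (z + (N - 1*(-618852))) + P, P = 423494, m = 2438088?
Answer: 2112449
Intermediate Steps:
z = 81994
j = 718906 (j = (81994 + (-405434 - 1*(-618852))) + 423494 = (81994 + (-405434 + 618852)) + 423494 = (81994 + 213418) + 423494 = 295412 + 423494 = 718906)
j + (m - 1044545) = 718906 + (2438088 - 1044545) = 718906 + 1393543 = 2112449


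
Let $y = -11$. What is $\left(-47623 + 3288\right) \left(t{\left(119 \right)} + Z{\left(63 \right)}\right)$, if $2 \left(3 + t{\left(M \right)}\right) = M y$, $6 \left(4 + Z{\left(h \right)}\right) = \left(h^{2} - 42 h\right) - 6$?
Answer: $19596070$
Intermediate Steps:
$Z{\left(h \right)} = -5 - 7 h + \frac{h^{2}}{6}$ ($Z{\left(h \right)} = -4 + \frac{\left(h^{2} - 42 h\right) - 6}{6} = -4 + \frac{-6 + h^{2} - 42 h}{6} = -4 - \left(1 + 7 h - \frac{h^{2}}{6}\right) = -5 - 7 h + \frac{h^{2}}{6}$)
$t{\left(M \right)} = -3 - \frac{11 M}{2}$ ($t{\left(M \right)} = -3 + \frac{M \left(-11\right)}{2} = -3 + \frac{\left(-11\right) M}{2} = -3 - \frac{11 M}{2}$)
$\left(-47623 + 3288\right) \left(t{\left(119 \right)} + Z{\left(63 \right)}\right) = \left(-47623 + 3288\right) \left(\left(-3 - \frac{1309}{2}\right) - \left(446 - \frac{1323}{2}\right)\right) = - 44335 \left(\left(-3 - \frac{1309}{2}\right) - - \frac{431}{2}\right) = - 44335 \left(- \frac{1315}{2} - - \frac{431}{2}\right) = - 44335 \left(- \frac{1315}{2} + \frac{431}{2}\right) = \left(-44335\right) \left(-442\right) = 19596070$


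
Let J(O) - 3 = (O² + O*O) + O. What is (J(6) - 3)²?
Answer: 6084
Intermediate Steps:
J(O) = 3 + O + 2*O² (J(O) = 3 + ((O² + O*O) + O) = 3 + ((O² + O²) + O) = 3 + (2*O² + O) = 3 + (O + 2*O²) = 3 + O + 2*O²)
(J(6) - 3)² = ((3 + 6 + 2*6²) - 3)² = ((3 + 6 + 2*36) - 3)² = ((3 + 6 + 72) - 3)² = (81 - 3)² = 78² = 6084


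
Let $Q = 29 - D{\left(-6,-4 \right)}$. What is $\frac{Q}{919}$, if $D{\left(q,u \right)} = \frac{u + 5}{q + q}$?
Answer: $\frac{349}{11028} \approx 0.031647$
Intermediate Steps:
$D{\left(q,u \right)} = \frac{5 + u}{2 q}$
$Q = \frac{349}{12}$ ($Q = 29 - \frac{5 - 4}{2 \left(-6\right)} = 29 - \frac{1}{2} \left(- \frac{1}{6}\right) 1 = 29 - - \frac{1}{12} = 29 + \frac{1}{12} = \frac{349}{12} \approx 29.083$)
$\frac{Q}{919} = \frac{349}{12 \cdot 919} = \frac{349}{12} \cdot \frac{1}{919} = \frac{349}{11028}$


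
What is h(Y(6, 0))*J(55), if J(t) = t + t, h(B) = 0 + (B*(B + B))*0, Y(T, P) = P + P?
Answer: 0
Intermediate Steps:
Y(T, P) = 2*P
h(B) = 0 (h(B) = 0 + (B*(2*B))*0 = 0 + (2*B²)*0 = 0 + 0 = 0)
J(t) = 2*t
h(Y(6, 0))*J(55) = 0*(2*55) = 0*110 = 0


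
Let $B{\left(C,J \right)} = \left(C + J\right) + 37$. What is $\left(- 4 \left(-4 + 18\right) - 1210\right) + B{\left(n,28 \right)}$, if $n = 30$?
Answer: $-1171$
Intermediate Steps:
$B{\left(C,J \right)} = 37 + C + J$
$\left(- 4 \left(-4 + 18\right) - 1210\right) + B{\left(n,28 \right)} = \left(- 4 \left(-4 + 18\right) - 1210\right) + \left(37 + 30 + 28\right) = \left(\left(-4\right) 14 - 1210\right) + 95 = \left(-56 - 1210\right) + 95 = -1266 + 95 = -1171$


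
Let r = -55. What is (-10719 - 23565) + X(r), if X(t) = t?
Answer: -34339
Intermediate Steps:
(-10719 - 23565) + X(r) = (-10719 - 23565) - 55 = -34284 - 55 = -34339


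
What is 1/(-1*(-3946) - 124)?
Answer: 1/3822 ≈ 0.00026164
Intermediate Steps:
1/(-1*(-3946) - 124) = 1/(3946 - 124) = 1/3822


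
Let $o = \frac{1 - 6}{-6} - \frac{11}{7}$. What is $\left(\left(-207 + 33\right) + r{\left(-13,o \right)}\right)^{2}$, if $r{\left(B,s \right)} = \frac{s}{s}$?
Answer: $29929$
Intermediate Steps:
$o = - \frac{31}{42}$ ($o = \left(1 - 6\right) \left(- \frac{1}{6}\right) - \frac{11}{7} = \left(-5\right) \left(- \frac{1}{6}\right) - \frac{11}{7} = \frac{5}{6} - \frac{11}{7} = - \frac{31}{42} \approx -0.7381$)
$r{\left(B,s \right)} = 1$
$\left(\left(-207 + 33\right) + r{\left(-13,o \right)}\right)^{2} = \left(\left(-207 + 33\right) + 1\right)^{2} = \left(-174 + 1\right)^{2} = \left(-173\right)^{2} = 29929$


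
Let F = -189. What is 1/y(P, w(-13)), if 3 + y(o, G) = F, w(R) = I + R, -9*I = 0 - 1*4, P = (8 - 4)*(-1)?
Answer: -1/192 ≈ -0.0052083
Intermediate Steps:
P = -4 (P = 4*(-1) = -4)
I = 4/9 (I = -(0 - 1*4)/9 = -(0 - 4)/9 = -1/9*(-4) = 4/9 ≈ 0.44444)
w(R) = 4/9 + R
y(o, G) = -192 (y(o, G) = -3 - 189 = -192)
1/y(P, w(-13)) = 1/(-192) = -1/192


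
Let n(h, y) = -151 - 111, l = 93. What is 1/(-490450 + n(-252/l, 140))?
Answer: -1/490712 ≈ -2.0379e-6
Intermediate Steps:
n(h, y) = -262
1/(-490450 + n(-252/l, 140)) = 1/(-490450 - 262) = 1/(-490712) = -1/490712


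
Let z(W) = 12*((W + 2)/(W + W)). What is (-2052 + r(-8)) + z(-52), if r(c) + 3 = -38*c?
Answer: -22688/13 ≈ -1745.2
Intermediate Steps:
r(c) = -3 - 38*c
z(W) = 6*(2 + W)/W (z(W) = 12*((2 + W)/((2*W))) = 12*((2 + W)*(1/(2*W))) = 12*((2 + W)/(2*W)) = 6*(2 + W)/W)
(-2052 + r(-8)) + z(-52) = (-2052 + (-3 - 38*(-8))) + (6 + 12/(-52)) = (-2052 + (-3 + 304)) + (6 + 12*(-1/52)) = (-2052 + 301) + (6 - 3/13) = -1751 + 75/13 = -22688/13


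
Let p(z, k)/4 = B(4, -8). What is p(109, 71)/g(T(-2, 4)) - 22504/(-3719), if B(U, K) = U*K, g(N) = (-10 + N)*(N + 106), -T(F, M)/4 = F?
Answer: 1401736/211983 ≈ 6.6125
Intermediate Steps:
T(F, M) = -4*F
g(N) = (-10 + N)*(106 + N)
B(U, K) = K*U
p(z, k) = -128 (p(z, k) = 4*(-8*4) = 4*(-32) = -128)
p(109, 71)/g(T(-2, 4)) - 22504/(-3719) = -128/(-1060 + (-4*(-2))**2 + 96*(-4*(-2))) - 22504/(-3719) = -128/(-1060 + 8**2 + 96*8) - 22504*(-1/3719) = -128/(-1060 + 64 + 768) + 22504/3719 = -128/(-228) + 22504/3719 = -128*(-1/228) + 22504/3719 = 32/57 + 22504/3719 = 1401736/211983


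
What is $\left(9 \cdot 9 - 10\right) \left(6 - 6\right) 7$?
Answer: $0$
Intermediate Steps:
$\left(9 \cdot 9 - 10\right) \left(6 - 6\right) 7 = \left(81 - 10\right) 0 \cdot 7 = 71 \cdot 0 = 0$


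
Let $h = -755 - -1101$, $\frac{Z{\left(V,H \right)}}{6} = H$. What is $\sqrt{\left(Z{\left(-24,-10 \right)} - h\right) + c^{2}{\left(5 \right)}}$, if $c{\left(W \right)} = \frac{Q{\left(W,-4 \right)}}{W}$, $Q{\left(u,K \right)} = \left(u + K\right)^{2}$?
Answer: $\frac{i \sqrt{10149}}{5} \approx 20.148 i$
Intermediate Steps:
$Z{\left(V,H \right)} = 6 H$
$h = 346$ ($h = -755 + 1101 = 346$)
$Q{\left(u,K \right)} = \left(K + u\right)^{2}$
$c{\left(W \right)} = \frac{\left(-4 + W\right)^{2}}{W}$
$\sqrt{\left(Z{\left(-24,-10 \right)} - h\right) + c^{2}{\left(5 \right)}} = \sqrt{\left(6 \left(-10\right) - 346\right) + \left(\frac{\left(-4 + 5\right)^{2}}{5}\right)^{2}} = \sqrt{\left(-60 - 346\right) + \left(\frac{1^{2}}{5}\right)^{2}} = \sqrt{-406 + \left(\frac{1}{5} \cdot 1\right)^{2}} = \sqrt{-406 + \left(\frac{1}{5}\right)^{2}} = \sqrt{-406 + \frac{1}{25}} = \sqrt{- \frac{10149}{25}} = \frac{i \sqrt{10149}}{5}$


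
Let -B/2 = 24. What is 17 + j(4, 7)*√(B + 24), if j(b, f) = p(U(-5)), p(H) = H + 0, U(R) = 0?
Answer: 17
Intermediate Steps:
B = -48 (B = -2*24 = -48)
p(H) = H
j(b, f) = 0
17 + j(4, 7)*√(B + 24) = 17 + 0*√(-48 + 24) = 17 + 0*√(-24) = 17 + 0*(2*I*√6) = 17 + 0 = 17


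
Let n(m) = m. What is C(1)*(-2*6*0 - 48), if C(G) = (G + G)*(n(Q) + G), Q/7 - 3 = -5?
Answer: 1248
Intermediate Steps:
Q = -14 (Q = 21 + 7*(-5) = 21 - 35 = -14)
C(G) = 2*G*(-14 + G) (C(G) = (G + G)*(-14 + G) = (2*G)*(-14 + G) = 2*G*(-14 + G))
C(1)*(-2*6*0 - 48) = (2*1*(-14 + 1))*(-2*6*0 - 48) = (2*1*(-13))*(-12*0 - 48) = -26*(0 - 48) = -26*(-48) = 1248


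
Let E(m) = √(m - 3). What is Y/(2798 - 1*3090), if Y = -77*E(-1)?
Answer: 77*I/146 ≈ 0.5274*I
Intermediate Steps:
E(m) = √(-3 + m)
Y = -154*I (Y = -77*√(-3 - 1) = -154*I ≈ -154.0*I)
Y/(2798 - 1*3090) = (-154*I)/(2798 - 1*3090) = (-154*I)/(2798 - 3090) = -154*I/(-292) = -154*I*(-1/292) = 77*I/146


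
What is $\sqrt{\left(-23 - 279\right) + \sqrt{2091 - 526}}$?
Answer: $\sqrt{-302 + \sqrt{1565}} \approx 16.2 i$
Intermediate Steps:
$\sqrt{\left(-23 - 279\right) + \sqrt{2091 - 526}} = \sqrt{\left(-23 - 279\right) + \sqrt{1565}} = \sqrt{-302 + \sqrt{1565}}$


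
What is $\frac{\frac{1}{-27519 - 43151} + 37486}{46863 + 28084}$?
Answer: $\frac{2649135619}{5296504490} \approx 0.50017$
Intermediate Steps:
$\frac{\frac{1}{-27519 - 43151} + 37486}{46863 + 28084} = \frac{\frac{1}{-70670} + 37486}{74947} = \left(- \frac{1}{70670} + 37486\right) \frac{1}{74947} = \frac{2649135619}{70670} \cdot \frac{1}{74947} = \frac{2649135619}{5296504490}$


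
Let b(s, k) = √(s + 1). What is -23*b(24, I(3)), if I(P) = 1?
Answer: -115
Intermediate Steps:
b(s, k) = √(1 + s)
-23*b(24, I(3)) = -23*√(1 + 24) = -23*√25 = -23*5 = -115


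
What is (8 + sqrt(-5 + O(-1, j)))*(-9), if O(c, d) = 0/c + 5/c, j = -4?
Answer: -72 - 9*I*sqrt(10) ≈ -72.0 - 28.461*I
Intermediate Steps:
O(c, d) = 5/c (O(c, d) = 0 + 5/c = 5/c)
(8 + sqrt(-5 + O(-1, j)))*(-9) = (8 + sqrt(-5 + 5/(-1)))*(-9) = (8 + sqrt(-5 + 5*(-1)))*(-9) = (8 + sqrt(-5 - 5))*(-9) = (8 + sqrt(-10))*(-9) = (8 + I*sqrt(10))*(-9) = -72 - 9*I*sqrt(10)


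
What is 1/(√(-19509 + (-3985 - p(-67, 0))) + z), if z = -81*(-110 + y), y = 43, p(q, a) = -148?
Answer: 603/3275075 - I*√2594/9825225 ≈ 0.00018412 - 5.1837e-6*I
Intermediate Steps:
z = 5427 (z = -81*(-110 + 43) = -81*(-67) = 5427)
1/(√(-19509 + (-3985 - p(-67, 0))) + z) = 1/(√(-19509 + (-3985 - 1*(-148))) + 5427) = 1/(√(-19509 + (-3985 + 148)) + 5427) = 1/(√(-19509 - 3837) + 5427) = 1/(√(-23346) + 5427) = 1/(3*I*√2594 + 5427) = 1/(5427 + 3*I*√2594)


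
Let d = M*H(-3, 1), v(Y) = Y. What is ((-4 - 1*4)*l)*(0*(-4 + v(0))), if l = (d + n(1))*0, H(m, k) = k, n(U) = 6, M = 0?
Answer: 0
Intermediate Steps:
d = 0 (d = 0*1 = 0)
l = 0 (l = (0 + 6)*0 = 6*0 = 0)
((-4 - 1*4)*l)*(0*(-4 + v(0))) = ((-4 - 1*4)*0)*(0*(-4 + 0)) = ((-4 - 4)*0)*(0*(-4)) = -8*0*0 = 0*0 = 0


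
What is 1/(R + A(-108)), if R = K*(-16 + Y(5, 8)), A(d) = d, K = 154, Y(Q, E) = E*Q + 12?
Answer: 1/5436 ≈ 0.00018396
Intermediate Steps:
Y(Q, E) = 12 + E*Q
R = 5544 (R = 154*(-16 + (12 + 8*5)) = 154*(-16 + (12 + 40)) = 154*(-16 + 52) = 154*36 = 5544)
1/(R + A(-108)) = 1/(5544 - 108) = 1/5436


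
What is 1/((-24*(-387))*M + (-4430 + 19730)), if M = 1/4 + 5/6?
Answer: 1/25362 ≈ 3.9429e-5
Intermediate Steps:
M = 13/12 (M = 1*(1/4) + 5*(1/6) = 1/4 + 5/6 = 13/12 ≈ 1.0833)
1/((-24*(-387))*M + (-4430 + 19730)) = 1/(-24*(-387)*(13/12) + (-4430 + 19730)) = 1/(9288*(13/12) + 15300) = 1/(10062 + 15300) = 1/25362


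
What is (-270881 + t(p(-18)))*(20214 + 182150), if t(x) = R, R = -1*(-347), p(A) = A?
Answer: -54746342376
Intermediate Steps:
R = 347
t(x) = 347
(-270881 + t(p(-18)))*(20214 + 182150) = (-270881 + 347)*(20214 + 182150) = -270534*202364 = -54746342376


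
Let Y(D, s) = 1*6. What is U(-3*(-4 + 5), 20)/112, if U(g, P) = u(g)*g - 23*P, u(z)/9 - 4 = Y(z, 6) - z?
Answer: -811/112 ≈ -7.2411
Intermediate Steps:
Y(D, s) = 6
u(z) = 90 - 9*z (u(z) = 36 + 9*(6 - z) = 36 + (54 - 9*z) = 90 - 9*z)
U(g, P) = -23*P + g*(90 - 9*g) (U(g, P) = (90 - 9*g)*g - 23*P = g*(90 - 9*g) - 23*P = -23*P + g*(90 - 9*g))
U(-3*(-4 + 5), 20)/112 = (-23*20 - 9*(-3*(-4 + 5))*(-10 - 3*(-4 + 5)))/112 = (-460 - 9*(-3*1)*(-10 - 3*1))*(1/112) = (-460 - 9*(-3)*(-10 - 3))*(1/112) = (-460 - 9*(-3)*(-13))*(1/112) = (-460 - 351)*(1/112) = -811*1/112 = -811/112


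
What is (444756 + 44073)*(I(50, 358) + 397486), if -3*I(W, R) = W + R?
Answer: 194236203150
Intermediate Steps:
I(W, R) = -R/3 - W/3 (I(W, R) = -(W + R)/3 = -(R + W)/3 = -R/3 - W/3)
(444756 + 44073)*(I(50, 358) + 397486) = (444756 + 44073)*((-⅓*358 - ⅓*50) + 397486) = 488829*((-358/3 - 50/3) + 397486) = 488829*(-136 + 397486) = 488829*397350 = 194236203150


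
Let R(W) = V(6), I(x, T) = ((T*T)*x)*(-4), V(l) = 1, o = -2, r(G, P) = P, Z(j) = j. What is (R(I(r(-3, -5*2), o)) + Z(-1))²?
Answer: 0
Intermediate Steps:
I(x, T) = -4*x*T² (I(x, T) = (T²*x)*(-4) = (x*T²)*(-4) = -4*x*T²)
R(W) = 1
(R(I(r(-3, -5*2), o)) + Z(-1))² = (1 - 1)² = 0² = 0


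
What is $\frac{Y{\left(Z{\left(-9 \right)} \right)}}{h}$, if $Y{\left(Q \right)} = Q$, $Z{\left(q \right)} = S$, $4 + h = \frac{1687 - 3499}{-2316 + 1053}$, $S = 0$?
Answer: $0$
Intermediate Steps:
$h = - \frac{1080}{421}$ ($h = -4 + \frac{1687 - 3499}{-2316 + 1053} = -4 - \frac{1812}{-1263} = -4 - - \frac{604}{421} = -4 + \frac{604}{421} = - \frac{1080}{421} \approx -2.5653$)
$Z{\left(q \right)} = 0$
$\frac{Y{\left(Z{\left(-9 \right)} \right)}}{h} = \frac{0}{- \frac{1080}{421}} = 0 \left(- \frac{421}{1080}\right) = 0$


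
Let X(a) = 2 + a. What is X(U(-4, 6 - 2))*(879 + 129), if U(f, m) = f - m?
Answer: -6048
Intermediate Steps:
X(U(-4, 6 - 2))*(879 + 129) = (2 + (-4 - (6 - 2)))*(879 + 129) = (2 + (-4 - 1*4))*1008 = (2 + (-4 - 4))*1008 = (2 - 8)*1008 = -6*1008 = -6048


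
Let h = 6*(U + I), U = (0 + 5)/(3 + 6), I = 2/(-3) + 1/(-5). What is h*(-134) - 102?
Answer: 2222/15 ≈ 148.13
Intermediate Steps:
I = -13/15 (I = 2*(-⅓) + 1*(-⅕) = -⅔ - ⅕ = -13/15 ≈ -0.86667)
U = 5/9 ≈ 0.55556
h = -28/15 (h = 6*(5/9 - 13/15) = 6*(-14/45) = -28/15 ≈ -1.8667)
h*(-134) - 102 = -28/15*(-134) - 102 = 3752/15 - 102 = 2222/15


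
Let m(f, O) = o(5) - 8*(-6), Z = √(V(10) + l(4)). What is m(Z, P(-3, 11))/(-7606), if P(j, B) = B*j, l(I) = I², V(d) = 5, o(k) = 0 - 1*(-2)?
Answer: -25/3803 ≈ -0.0065738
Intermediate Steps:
o(k) = 2 (o(k) = 0 + 2 = 2)
Z = √21 (Z = √(5 + 4²) = √(5 + 16) = √21 ≈ 4.5826)
m(f, O) = 50 (m(f, O) = 2 - 8*(-6) = 2 + 48 = 50)
m(Z, P(-3, 11))/(-7606) = 50/(-7606) = 50*(-1/7606) = -25/3803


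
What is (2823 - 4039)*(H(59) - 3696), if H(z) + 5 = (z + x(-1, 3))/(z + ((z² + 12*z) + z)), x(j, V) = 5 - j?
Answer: 19383212672/4307 ≈ 4.5004e+6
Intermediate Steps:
H(z) = -5 + (6 + z)/(z² + 14*z) (H(z) = -5 + (z + (5 - 1*(-1)))/(z + ((z² + 12*z) + z)) = -5 + (z + (5 + 1))/(z + (z² + 13*z)) = -5 + (z + 6)/(z² + 14*z) = -5 + (6 + z)/(z² + 14*z))
(2823 - 4039)*(H(59) - 3696) = (2823 - 4039)*((6 - 69*59 - 5*59²)/(59*(14 + 59)) - 3696) = -1216*((1/59)*(6 - 4071 - 5*3481)/73 - 3696) = -1216*((1/59)*(1/73)*(6 - 4071 - 17405) - 3696) = -1216*((1/59)*(1/73)*(-21470) - 3696) = -1216*(-21470/4307 - 3696) = -1216*(-15940142/4307) = 19383212672/4307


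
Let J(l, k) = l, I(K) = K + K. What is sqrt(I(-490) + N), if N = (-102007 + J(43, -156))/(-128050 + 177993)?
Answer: 2*I*sqrt(612377393018)/49943 ≈ 31.338*I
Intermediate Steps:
I(K) = 2*K
N = -101964/49943 (N = (-102007 + 43)/(-128050 + 177993) = -101964/49943 ≈ -2.0416)
sqrt(I(-490) + N) = sqrt(2*(-490) - 101964/49943) = sqrt(-980 - 101964/49943) = sqrt(-49046104/49943) = 2*I*sqrt(612377393018)/49943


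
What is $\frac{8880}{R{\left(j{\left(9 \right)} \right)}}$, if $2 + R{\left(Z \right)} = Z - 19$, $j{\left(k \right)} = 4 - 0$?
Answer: $- \frac{8880}{17} \approx -522.35$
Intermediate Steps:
$j{\left(k \right)} = 4$ ($j{\left(k \right)} = 4 + 0 = 4$)
$R{\left(Z \right)} = -21 + Z$ ($R{\left(Z \right)} = -2 + \left(Z - 19\right) = -2 + \left(-19 + Z\right) = -21 + Z$)
$\frac{8880}{R{\left(j{\left(9 \right)} \right)}} = \frac{8880}{-21 + 4} = \frac{8880}{-17} = 8880 \left(- \frac{1}{17}\right) = - \frac{8880}{17}$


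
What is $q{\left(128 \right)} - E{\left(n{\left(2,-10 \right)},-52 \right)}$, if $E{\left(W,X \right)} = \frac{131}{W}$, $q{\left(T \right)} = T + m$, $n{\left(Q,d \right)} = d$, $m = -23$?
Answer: $\frac{1181}{10} \approx 118.1$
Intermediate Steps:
$q{\left(T \right)} = -23 + T$ ($q{\left(T \right)} = T - 23 = -23 + T$)
$q{\left(128 \right)} - E{\left(n{\left(2,-10 \right)},-52 \right)} = \left(-23 + 128\right) - \frac{131}{-10} = 105 - 131 \left(- \frac{1}{10}\right) = 105 - - \frac{131}{10} = 105 + \frac{131}{10} = \frac{1181}{10}$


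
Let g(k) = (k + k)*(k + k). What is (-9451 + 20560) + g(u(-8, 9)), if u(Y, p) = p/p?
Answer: 11113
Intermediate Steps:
u(Y, p) = 1
g(k) = 4*k² (g(k) = (2*k)*(2*k) = 4*k²)
(-9451 + 20560) + g(u(-8, 9)) = (-9451 + 20560) + 4*1² = 11109 + 4*1 = 11109 + 4 = 11113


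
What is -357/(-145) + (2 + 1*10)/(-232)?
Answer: 699/290 ≈ 2.4103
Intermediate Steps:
-357/(-145) + (2 + 1*10)/(-232) = -357*(-1/145) + (2 + 10)*(-1/232) = 357/145 + 12*(-1/232) = 357/145 - 3/58 = 699/290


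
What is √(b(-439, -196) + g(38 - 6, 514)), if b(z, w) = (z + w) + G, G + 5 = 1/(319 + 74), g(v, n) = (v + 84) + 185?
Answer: I*√52357818/393 ≈ 18.412*I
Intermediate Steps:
g(v, n) = 269 + v (g(v, n) = (84 + v) + 185 = 269 + v)
G = -1964/393 (G = -5 + 1/(319 + 74) = -5 + 1/393 = -1964/393 ≈ -4.9975)
b(z, w) = -1964/393 + w + z (b(z, w) = (z + w) - 1964/393 = (w + z) - 1964/393 = -1964/393 + w + z)
√(b(-439, -196) + g(38 - 6, 514)) = √((-1964/393 - 196 - 439) + (269 + (38 - 6))) = √(-251519/393 + (269 + 32)) = √(-251519/393 + 301) = √(-133226/393) = I*√52357818/393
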